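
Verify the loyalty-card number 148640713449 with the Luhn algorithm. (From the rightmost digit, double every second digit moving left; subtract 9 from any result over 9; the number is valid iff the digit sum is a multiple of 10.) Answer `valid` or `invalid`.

valid

From the right, keep odd positions and double even positions (subtract 9 from any doubled value over 9):
  doubled (positions 2,4,...): 8 6 5 8 7 2 → sum 36
  kept (positions 1,3,...): 9 4 1 0 6 4 → sum 24
Total = 60.
60 mod 10 = 0, so the number is valid.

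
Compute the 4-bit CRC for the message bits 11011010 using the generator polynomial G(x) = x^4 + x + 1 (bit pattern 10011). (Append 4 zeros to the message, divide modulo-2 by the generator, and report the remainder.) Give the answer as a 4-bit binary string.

Append 4 zeros: 110110100000. Divide by 10011 (XOR where the leading bit is 1):
  pos 0: 11011 XOR 10011 = 01000
  pos 1: 10000 XOR 10011 = 00011
  pos 4: 11100 XOR 10011 = 01111
  pos 5: 11110 XOR 10011 = 01101
  pos 6: 11010 XOR 10011 = 01001
  pos 7: 10010 XOR 10011 = 00001
Remainder (last 4 bits) = 0001. This is the CRC / FCS.

0001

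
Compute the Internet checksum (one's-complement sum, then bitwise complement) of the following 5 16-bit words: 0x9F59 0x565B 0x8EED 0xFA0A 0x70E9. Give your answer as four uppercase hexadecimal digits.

1069

One's-complement addition (fold any carry out of bit 15 back into bit 0):
  0x9F59 + 0x565B = 0x0F5B4
  0xF5B4 + 0x8EED = 0x184A1 → wrap carry → 0x84A2
  0x84A2 + 0xFA0A = 0x17EAC → wrap carry → 0x7EAD
  0x7EAD + 0x70E9 = 0x0EF96
One's-complement sum = 0xEF96.
Checksum = ~0xEF96 & 0xFFFF = 0x1069.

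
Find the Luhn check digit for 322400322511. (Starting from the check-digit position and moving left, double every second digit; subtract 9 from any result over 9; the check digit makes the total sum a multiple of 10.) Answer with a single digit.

0

Partial digits right→left: 1 1 5 2 2 3 0 0 4 2 2 3
Double every second digit counting from the check-digit position (so the 1st, 3rd, 5th, ... of the partial from the right).
  doubled (with −9 where >9): 2 1 4 0 8 4 → sum 19
  kept as-is: 1 2 3 0 2 3 → sum 11
Total = 19 + 11 = 30.
Check digit = (10 − (30 mod 10)) mod 10 = 0.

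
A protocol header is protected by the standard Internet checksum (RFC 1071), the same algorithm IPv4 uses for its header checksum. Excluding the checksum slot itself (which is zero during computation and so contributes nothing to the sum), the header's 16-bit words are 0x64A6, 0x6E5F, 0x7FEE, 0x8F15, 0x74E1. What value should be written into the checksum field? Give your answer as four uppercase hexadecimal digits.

One's-complement addition (fold any carry out of bit 15 back into bit 0):
  0x64A6 + 0x6E5F = 0x0D305
  0xD305 + 0x7FEE = 0x152F3 → wrap carry → 0x52F4
  0x52F4 + 0x8F15 = 0x0E209
  0xE209 + 0x74E1 = 0x156EA → wrap carry → 0x56EB
One's-complement sum = 0x56EB.
Checksum = ~0x56EB & 0xFFFF = 0xA914.

A914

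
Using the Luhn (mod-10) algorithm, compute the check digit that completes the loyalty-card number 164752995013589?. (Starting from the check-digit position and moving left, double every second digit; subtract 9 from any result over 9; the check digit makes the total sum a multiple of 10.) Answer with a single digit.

Partial digits right→left: 9 8 5 3 1 0 5 9 9 2 5 7 4 6 1
Double every second digit counting from the check-digit position (so the 1st, 3rd, 5th, ... of the partial from the right).
  doubled (with −9 where >9): 9 1 2 1 9 1 8 2 → sum 33
  kept as-is: 8 3 0 9 2 7 6 → sum 35
Total = 33 + 35 = 68.
Check digit = (10 − (68 mod 10)) mod 10 = 2.

2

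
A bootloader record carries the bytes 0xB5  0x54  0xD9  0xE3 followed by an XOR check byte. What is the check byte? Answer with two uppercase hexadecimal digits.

DB

XOR the bytes together:
  start with 0xB5
  0xB5 ⊕ 0x54 = 0xE1
  0xE1 ⊕ 0xD9 = 0x38
  0x38 ⊕ 0xE3 = 0xDB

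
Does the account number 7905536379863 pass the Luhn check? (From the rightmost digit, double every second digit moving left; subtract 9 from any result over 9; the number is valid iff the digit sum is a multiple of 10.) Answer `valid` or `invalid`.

From the right, keep odd positions and double even positions (subtract 9 from any doubled value over 9):
  doubled (positions 2,4,...): 3 9 6 6 1 9 → sum 34
  kept (positions 1,3,...): 3 8 7 6 5 0 7 → sum 36
Total = 70.
70 mod 10 = 0, so the number is valid.

valid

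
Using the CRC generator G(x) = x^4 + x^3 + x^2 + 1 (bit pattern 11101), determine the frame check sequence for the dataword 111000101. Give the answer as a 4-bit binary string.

0001

Append 4 zeros: 1110001010000. Divide by 11101 (XOR where the leading bit is 1):
  pos 0: 11100 XOR 11101 = 00001
  pos 4: 10101 XOR 11101 = 01000
  pos 5: 10000 XOR 11101 = 01101
  pos 6: 11010 XOR 11101 = 00111
  pos 8: 11100 XOR 11101 = 00001
Remainder (last 4 bits) = 0001. This is the CRC / FCS.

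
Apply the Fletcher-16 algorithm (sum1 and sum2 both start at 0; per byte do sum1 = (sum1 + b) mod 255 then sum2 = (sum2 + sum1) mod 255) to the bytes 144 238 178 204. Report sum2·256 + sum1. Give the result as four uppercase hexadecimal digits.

Running sums (mod 255):
  after byte 0 (144): sum1=144, sum2=144
  after byte 1 (238): sum1=127, sum2=16
  after byte 2 (178): sum1=50, sum2=66
  after byte 3 (204): sum1=254, sum2=65
Checksum = sum2·256 + sum1 = 65·256 + 254 = 16894 = 0x41FE.

41FE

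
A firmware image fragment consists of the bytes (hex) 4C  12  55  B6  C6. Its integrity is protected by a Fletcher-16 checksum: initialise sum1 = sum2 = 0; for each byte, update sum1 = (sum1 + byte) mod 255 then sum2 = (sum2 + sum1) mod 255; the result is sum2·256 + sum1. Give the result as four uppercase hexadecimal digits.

F931

Running sums (mod 255):
  after byte 0 (4C): sum1=76, sum2=76
  after byte 1 (12): sum1=94, sum2=170
  after byte 2 (55): sum1=179, sum2=94
  after byte 3 (B6): sum1=106, sum2=200
  after byte 4 (C6): sum1=49, sum2=249
Checksum = sum2·256 + sum1 = 249·256 + 49 = 63793 = 0xF931.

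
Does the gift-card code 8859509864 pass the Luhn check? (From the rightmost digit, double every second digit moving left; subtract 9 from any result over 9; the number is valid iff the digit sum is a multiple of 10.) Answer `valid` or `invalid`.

From the right, keep odd positions and double even positions (subtract 9 from any doubled value over 9):
  doubled (positions 2,4,...): 3 9 1 1 7 → sum 21
  kept (positions 1,3,...): 4 8 0 9 8 → sum 29
Total = 50.
50 mod 10 = 0, so the number is valid.

valid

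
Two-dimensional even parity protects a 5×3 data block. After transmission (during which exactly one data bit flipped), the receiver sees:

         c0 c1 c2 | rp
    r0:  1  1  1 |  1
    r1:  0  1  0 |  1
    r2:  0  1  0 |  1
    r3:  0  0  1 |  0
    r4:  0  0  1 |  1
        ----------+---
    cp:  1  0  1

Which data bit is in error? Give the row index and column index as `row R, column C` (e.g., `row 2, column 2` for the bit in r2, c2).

row 3, column 1

Recompute each row's even parity and compare to rp:
  r0: data parity 1, sent rp 1 → ok
  r1: data parity 1, sent rp 1 → ok
  r2: data parity 1, sent rp 1 → ok
  r3: data parity 1, sent rp 0 → mismatch
  r4: data parity 1, sent rp 1 → ok
Recompute each column's even parity and compare to cp:
  c0: data parity 1, sent cp 1 → ok
  c1: data parity 1, sent cp 0 → mismatch
  c2: data parity 1, sent cp 1 → ok
Exactly one row (r3) and one column (c1) fail → the flipped bit is at their intersection.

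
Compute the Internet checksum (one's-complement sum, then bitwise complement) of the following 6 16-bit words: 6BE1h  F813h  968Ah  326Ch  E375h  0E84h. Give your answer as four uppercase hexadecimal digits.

E119

One's-complement addition (fold any carry out of bit 15 back into bit 0):
  0x6BE1 + 0xF813 = 0x163F4 → wrap carry → 0x63F5
  0x63F5 + 0x968A = 0x0FA7F
  0xFA7F + 0x326C = 0x12CEB → wrap carry → 0x2CEC
  0x2CEC + 0xE375 = 0x11061 → wrap carry → 0x1062
  0x1062 + 0x0E84 = 0x01EE6
One's-complement sum = 0x1EE6.
Checksum = ~0x1EE6 & 0xFFFF = 0xE119.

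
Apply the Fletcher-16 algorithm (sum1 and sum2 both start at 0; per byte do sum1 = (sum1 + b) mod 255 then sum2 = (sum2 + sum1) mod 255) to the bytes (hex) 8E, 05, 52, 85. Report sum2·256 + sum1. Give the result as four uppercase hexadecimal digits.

736B

Running sums (mod 255):
  after byte 0 (8E): sum1=142, sum2=142
  after byte 1 (05): sum1=147, sum2=34
  after byte 2 (52): sum1=229, sum2=8
  after byte 3 (85): sum1=107, sum2=115
Checksum = sum2·256 + sum1 = 115·256 + 107 = 29547 = 0x736B.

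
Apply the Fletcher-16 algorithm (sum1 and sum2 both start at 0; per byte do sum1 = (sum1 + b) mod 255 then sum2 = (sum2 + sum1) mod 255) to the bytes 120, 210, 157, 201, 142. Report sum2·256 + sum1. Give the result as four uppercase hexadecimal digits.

Running sums (mod 255):
  after byte 0 (120): sum1=120, sum2=120
  after byte 1 (210): sum1=75, sum2=195
  after byte 2 (157): sum1=232, sum2=172
  after byte 3 (201): sum1=178, sum2=95
  after byte 4 (142): sum1=65, sum2=160
Checksum = sum2·256 + sum1 = 160·256 + 65 = 41025 = 0xA041.

A041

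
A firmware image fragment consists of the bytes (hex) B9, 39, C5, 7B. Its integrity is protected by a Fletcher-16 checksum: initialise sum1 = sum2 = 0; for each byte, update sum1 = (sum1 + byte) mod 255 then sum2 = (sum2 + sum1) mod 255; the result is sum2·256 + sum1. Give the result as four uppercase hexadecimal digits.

9934

Running sums (mod 255):
  after byte 0 (B9): sum1=185, sum2=185
  after byte 1 (39): sum1=242, sum2=172
  after byte 2 (C5): sum1=184, sum2=101
  after byte 3 (7B): sum1=52, sum2=153
Checksum = sum2·256 + sum1 = 153·256 + 52 = 39220 = 0x9934.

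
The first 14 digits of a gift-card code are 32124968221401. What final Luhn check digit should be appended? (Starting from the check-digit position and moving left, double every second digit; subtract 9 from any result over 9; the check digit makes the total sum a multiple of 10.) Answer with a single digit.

Partial digits right→left: 1 0 4 1 2 2 8 6 9 4 2 1 2 3
Double every second digit counting from the check-digit position (so the 1st, 3rd, 5th, ... of the partial from the right).
  doubled (with −9 where >9): 2 8 4 7 9 4 4 → sum 38
  kept as-is: 0 1 2 6 4 1 3 → sum 17
Total = 38 + 17 = 55.
Check digit = (10 − (55 mod 10)) mod 10 = 5.

5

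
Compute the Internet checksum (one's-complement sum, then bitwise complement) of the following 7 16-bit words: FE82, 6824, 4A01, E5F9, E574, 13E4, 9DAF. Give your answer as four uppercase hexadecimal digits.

D254

One's-complement addition (fold any carry out of bit 15 back into bit 0):
  0xFE82 + 0x6824 = 0x166A6 → wrap carry → 0x66A7
  0x66A7 + 0x4A01 = 0x0B0A8
  0xB0A8 + 0xE5F9 = 0x196A1 → wrap carry → 0x96A2
  0x96A2 + 0xE574 = 0x17C16 → wrap carry → 0x7C17
  0x7C17 + 0x13E4 = 0x08FFB
  0x8FFB + 0x9DAF = 0x12DAA → wrap carry → 0x2DAB
One's-complement sum = 0x2DAB.
Checksum = ~0x2DAB & 0xFFFF = 0xD254.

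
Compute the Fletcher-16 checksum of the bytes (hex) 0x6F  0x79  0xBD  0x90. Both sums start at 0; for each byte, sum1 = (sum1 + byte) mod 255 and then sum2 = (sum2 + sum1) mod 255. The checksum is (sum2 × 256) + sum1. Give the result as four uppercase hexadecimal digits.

3637

Running sums (mod 255):
  after byte 0 (0x6F): sum1=111, sum2=111
  after byte 1 (0x79): sum1=232, sum2=88
  after byte 2 (0xBD): sum1=166, sum2=254
  after byte 3 (0x90): sum1=55, sum2=54
Checksum = sum2·256 + sum1 = 54·256 + 55 = 13879 = 0x3637.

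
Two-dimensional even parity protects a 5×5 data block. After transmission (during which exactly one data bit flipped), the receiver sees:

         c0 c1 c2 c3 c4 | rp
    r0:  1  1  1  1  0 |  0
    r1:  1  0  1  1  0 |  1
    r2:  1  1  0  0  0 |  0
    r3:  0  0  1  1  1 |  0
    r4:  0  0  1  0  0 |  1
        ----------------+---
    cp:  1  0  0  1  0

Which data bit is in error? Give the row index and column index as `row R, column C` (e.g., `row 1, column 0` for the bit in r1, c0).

row 3, column 4

Recompute each row's even parity and compare to rp:
  r0: data parity 0, sent rp 0 → ok
  r1: data parity 1, sent rp 1 → ok
  r2: data parity 0, sent rp 0 → ok
  r3: data parity 1, sent rp 0 → mismatch
  r4: data parity 1, sent rp 1 → ok
Recompute each column's even parity and compare to cp:
  c0: data parity 1, sent cp 1 → ok
  c1: data parity 0, sent cp 0 → ok
  c2: data parity 0, sent cp 0 → ok
  c3: data parity 1, sent cp 1 → ok
  c4: data parity 1, sent cp 0 → mismatch
Exactly one row (r3) and one column (c4) fail → the flipped bit is at their intersection.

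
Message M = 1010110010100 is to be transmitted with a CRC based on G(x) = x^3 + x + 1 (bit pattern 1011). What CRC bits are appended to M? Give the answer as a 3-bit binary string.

Append 3 zeros: 1010110010100000. Divide by 1011 (XOR where the leading bit is 1):
  pos 0: 1010 XOR 1011 = 0001
  pos 3: 1110 XOR 1011 = 0101
  pos 4: 1010 XOR 1011 = 0001
  pos 7: 1101 XOR 1011 = 0110
  pos 8: 1100 XOR 1011 = 0111
  pos 9: 1110 XOR 1011 = 0101
  pos 10: 1010 XOR 1011 = 0001
Remainder (last 3 bits) = 100. This is the CRC / FCS.

100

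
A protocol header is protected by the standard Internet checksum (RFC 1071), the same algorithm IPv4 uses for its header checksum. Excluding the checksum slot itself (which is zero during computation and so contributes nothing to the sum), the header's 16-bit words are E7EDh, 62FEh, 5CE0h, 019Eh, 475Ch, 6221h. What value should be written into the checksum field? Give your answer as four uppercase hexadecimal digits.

One's-complement addition (fold any carry out of bit 15 back into bit 0):
  0xE7ED + 0x62FE = 0x14AEB → wrap carry → 0x4AEC
  0x4AEC + 0x5CE0 = 0x0A7CC
  0xA7CC + 0x019E = 0x0A96A
  0xA96A + 0x475C = 0x0F0C6
  0xF0C6 + 0x6221 = 0x152E7 → wrap carry → 0x52E8
One's-complement sum = 0x52E8.
Checksum = ~0x52E8 & 0xFFFF = 0xAD17.

AD17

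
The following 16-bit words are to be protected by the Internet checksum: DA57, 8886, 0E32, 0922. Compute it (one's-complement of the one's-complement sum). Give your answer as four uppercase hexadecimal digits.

85CD

One's-complement addition (fold any carry out of bit 15 back into bit 0):
  0xDA57 + 0x8886 = 0x162DD → wrap carry → 0x62DE
  0x62DE + 0x0E32 = 0x07110
  0x7110 + 0x0922 = 0x07A32
One's-complement sum = 0x7A32.
Checksum = ~0x7A32 & 0xFFFF = 0x85CD.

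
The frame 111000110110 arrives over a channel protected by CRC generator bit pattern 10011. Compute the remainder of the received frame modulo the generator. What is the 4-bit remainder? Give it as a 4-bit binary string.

Modulo-2 division of 111000110110 by 10011:
  pos 0: 11100 XOR 10011 = 01111
  pos 1: 11110 XOR 10011 = 01101
  pos 2: 11011 XOR 10011 = 01000
  pos 3: 10001 XOR 10011 = 00010
  pos 6: 10011 XOR 10011 = 00000
Remainder = 0000 (zero — the frame passes the CRC check).

0000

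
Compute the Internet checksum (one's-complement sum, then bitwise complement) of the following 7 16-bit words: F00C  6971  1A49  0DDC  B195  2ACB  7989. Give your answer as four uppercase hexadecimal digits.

One's-complement addition (fold any carry out of bit 15 back into bit 0):
  0xF00C + 0x6971 = 0x1597D → wrap carry → 0x597E
  0x597E + 0x1A49 = 0x073C7
  0x73C7 + 0x0DDC = 0x081A3
  0x81A3 + 0xB195 = 0x13338 → wrap carry → 0x3339
  0x3339 + 0x2ACB = 0x05E04
  0x5E04 + 0x7989 = 0x0D78D
One's-complement sum = 0xD78D.
Checksum = ~0xD78D & 0xFFFF = 0x2872.

2872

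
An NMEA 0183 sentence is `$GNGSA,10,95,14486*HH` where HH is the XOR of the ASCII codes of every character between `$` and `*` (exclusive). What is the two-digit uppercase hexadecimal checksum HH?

42

XOR the ASCII codes of the payload characters:
  'G' = 0x47 → acc = 0x47
  'N' = 0x4E → acc = 0x09
  'G' = 0x47 → acc = 0x4E
  'S' = 0x53 → acc = 0x1D
  'A' = 0x41 → acc = 0x5C
  ',' = 0x2C → acc = 0x70
  '1' = 0x31 → acc = 0x41
  '0' = 0x30 → acc = 0x71
  ',' = 0x2C → acc = 0x5D
  '9' = 0x39 → acc = 0x64
  '5' = 0x35 → acc = 0x51
  ',' = 0x2C → acc = 0x7D
  '1' = 0x31 → acc = 0x4C
  '4' = 0x34 → acc = 0x78
  '4' = 0x34 → acc = 0x4C
  '8' = 0x38 → acc = 0x74
  '6' = 0x36 → acc = 0x42
Checksum = 0x42.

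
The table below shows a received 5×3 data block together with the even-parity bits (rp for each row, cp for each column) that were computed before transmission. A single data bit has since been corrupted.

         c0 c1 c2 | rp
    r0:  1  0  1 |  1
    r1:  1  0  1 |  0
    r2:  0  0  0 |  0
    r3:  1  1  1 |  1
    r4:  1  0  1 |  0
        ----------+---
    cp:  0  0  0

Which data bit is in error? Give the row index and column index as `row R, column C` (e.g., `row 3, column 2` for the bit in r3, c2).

row 0, column 1

Recompute each row's even parity and compare to rp:
  r0: data parity 0, sent rp 1 → mismatch
  r1: data parity 0, sent rp 0 → ok
  r2: data parity 0, sent rp 0 → ok
  r3: data parity 1, sent rp 1 → ok
  r4: data parity 0, sent rp 0 → ok
Recompute each column's even parity and compare to cp:
  c0: data parity 0, sent cp 0 → ok
  c1: data parity 1, sent cp 0 → mismatch
  c2: data parity 0, sent cp 0 → ok
Exactly one row (r0) and one column (c1) fail → the flipped bit is at their intersection.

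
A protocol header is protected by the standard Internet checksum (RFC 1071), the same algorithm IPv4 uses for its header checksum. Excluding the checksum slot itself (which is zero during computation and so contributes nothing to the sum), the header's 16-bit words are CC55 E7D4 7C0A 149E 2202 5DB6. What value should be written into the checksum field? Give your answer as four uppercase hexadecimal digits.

3B74

One's-complement addition (fold any carry out of bit 15 back into bit 0):
  0xCC55 + 0xE7D4 = 0x1B429 → wrap carry → 0xB42A
  0xB42A + 0x7C0A = 0x13034 → wrap carry → 0x3035
  0x3035 + 0x149E = 0x044D3
  0x44D3 + 0x2202 = 0x066D5
  0x66D5 + 0x5DB6 = 0x0C48B
One's-complement sum = 0xC48B.
Checksum = ~0xC48B & 0xFFFF = 0x3B74.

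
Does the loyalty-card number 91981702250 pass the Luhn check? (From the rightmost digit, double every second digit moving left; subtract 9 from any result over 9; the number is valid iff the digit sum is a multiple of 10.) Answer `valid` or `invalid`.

valid

From the right, keep odd positions and double even positions (subtract 9 from any doubled value over 9):
  doubled (positions 2,4,...): 1 4 5 7 2 → sum 19
  kept (positions 1,3,...): 0 2 0 1 9 9 → sum 21
Total = 40.
40 mod 10 = 0, so the number is valid.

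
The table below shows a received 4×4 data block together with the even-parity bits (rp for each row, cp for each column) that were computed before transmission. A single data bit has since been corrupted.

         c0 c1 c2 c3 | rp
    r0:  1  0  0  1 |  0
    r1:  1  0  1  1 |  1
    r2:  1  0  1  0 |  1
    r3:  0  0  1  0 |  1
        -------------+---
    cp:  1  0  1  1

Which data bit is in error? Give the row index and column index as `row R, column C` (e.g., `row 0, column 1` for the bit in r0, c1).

row 2, column 3

Recompute each row's even parity and compare to rp:
  r0: data parity 0, sent rp 0 → ok
  r1: data parity 1, sent rp 1 → ok
  r2: data parity 0, sent rp 1 → mismatch
  r3: data parity 1, sent rp 1 → ok
Recompute each column's even parity and compare to cp:
  c0: data parity 1, sent cp 1 → ok
  c1: data parity 0, sent cp 0 → ok
  c2: data parity 1, sent cp 1 → ok
  c3: data parity 0, sent cp 1 → mismatch
Exactly one row (r2) and one column (c3) fail → the flipped bit is at their intersection.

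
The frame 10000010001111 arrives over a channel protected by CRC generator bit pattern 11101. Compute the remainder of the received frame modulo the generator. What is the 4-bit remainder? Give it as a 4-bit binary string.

Modulo-2 division of 10000010001111 by 11101:
  pos 0: 10000 XOR 11101 = 01101
  pos 1: 11010 XOR 11101 = 00111
  pos 3: 11110 XOR 11101 = 00011
  pos 6: 11001 XOR 11101 = 00100
  pos 8: 10011 XOR 11101 = 01110
  pos 9: 11101 XOR 11101 = 00000
Remainder = 0000 (zero — the frame passes the CRC check).

0000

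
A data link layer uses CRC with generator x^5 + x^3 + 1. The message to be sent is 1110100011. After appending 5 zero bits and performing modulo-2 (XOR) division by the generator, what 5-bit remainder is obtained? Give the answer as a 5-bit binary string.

Append 5 zeros: 111010001100000. Divide by 101001 (XOR where the leading bit is 1):
  pos 0: 111010 XOR 101001 = 010011
  pos 1: 100110 XOR 101001 = 001111
  pos 3: 111101 XOR 101001 = 010100
  pos 4: 101001 XOR 101001 = 000000
Remainder (last 5 bits) = 00000. This is the CRC / FCS.

00000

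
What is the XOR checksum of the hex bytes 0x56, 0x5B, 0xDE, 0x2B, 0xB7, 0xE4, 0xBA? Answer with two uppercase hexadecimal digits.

XOR the bytes together:
  start with 0x56
  0x56 ⊕ 0x5B = 0x0D
  0x0D ⊕ 0xDE = 0xD3
  0xD3 ⊕ 0x2B = 0xF8
  0xF8 ⊕ 0xB7 = 0x4F
  0x4F ⊕ 0xE4 = 0xAB
  0xAB ⊕ 0xBA = 0x11

11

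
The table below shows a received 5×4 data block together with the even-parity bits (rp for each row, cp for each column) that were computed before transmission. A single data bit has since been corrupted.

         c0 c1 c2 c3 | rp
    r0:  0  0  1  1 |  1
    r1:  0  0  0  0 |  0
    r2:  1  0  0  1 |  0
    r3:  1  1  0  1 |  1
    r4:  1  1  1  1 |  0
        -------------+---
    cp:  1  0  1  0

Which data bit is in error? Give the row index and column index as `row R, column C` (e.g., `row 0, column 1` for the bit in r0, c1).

Recompute each row's even parity and compare to rp:
  r0: data parity 0, sent rp 1 → mismatch
  r1: data parity 0, sent rp 0 → ok
  r2: data parity 0, sent rp 0 → ok
  r3: data parity 1, sent rp 1 → ok
  r4: data parity 0, sent rp 0 → ok
Recompute each column's even parity and compare to cp:
  c0: data parity 1, sent cp 1 → ok
  c1: data parity 0, sent cp 0 → ok
  c2: data parity 0, sent cp 1 → mismatch
  c3: data parity 0, sent cp 0 → ok
Exactly one row (r0) and one column (c2) fail → the flipped bit is at their intersection.

row 0, column 2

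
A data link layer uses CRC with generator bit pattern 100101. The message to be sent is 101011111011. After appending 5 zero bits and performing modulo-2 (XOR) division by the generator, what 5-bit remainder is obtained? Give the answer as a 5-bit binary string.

Append 5 zeros: 10101111101100000. Divide by 100101 (XOR where the leading bit is 1):
  pos 0: 101011 XOR 100101 = 001110
  pos 2: 111011 XOR 100101 = 011110
  pos 3: 111101 XOR 100101 = 011000
  pos 4: 110000 XOR 100101 = 010101
  pos 5: 101011 XOR 100101 = 001110
  pos 7: 111010 XOR 100101 = 011111
  pos 8: 111110 XOR 100101 = 011011
  pos 9: 110110 XOR 100101 = 010011
  pos 10: 100110 XOR 100101 = 000011
Remainder (last 5 bits) = 00110. This is the CRC / FCS.

00110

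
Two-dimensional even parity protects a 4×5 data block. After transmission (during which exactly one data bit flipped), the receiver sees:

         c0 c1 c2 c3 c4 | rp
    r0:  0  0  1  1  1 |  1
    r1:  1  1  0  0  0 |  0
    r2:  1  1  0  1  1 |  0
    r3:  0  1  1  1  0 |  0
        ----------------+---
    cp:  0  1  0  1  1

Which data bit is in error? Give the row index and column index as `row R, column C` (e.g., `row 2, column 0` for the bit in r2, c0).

row 3, column 4

Recompute each row's even parity and compare to rp:
  r0: data parity 1, sent rp 1 → ok
  r1: data parity 0, sent rp 0 → ok
  r2: data parity 0, sent rp 0 → ok
  r3: data parity 1, sent rp 0 → mismatch
Recompute each column's even parity and compare to cp:
  c0: data parity 0, sent cp 0 → ok
  c1: data parity 1, sent cp 1 → ok
  c2: data parity 0, sent cp 0 → ok
  c3: data parity 1, sent cp 1 → ok
  c4: data parity 0, sent cp 1 → mismatch
Exactly one row (r3) and one column (c4) fail → the flipped bit is at their intersection.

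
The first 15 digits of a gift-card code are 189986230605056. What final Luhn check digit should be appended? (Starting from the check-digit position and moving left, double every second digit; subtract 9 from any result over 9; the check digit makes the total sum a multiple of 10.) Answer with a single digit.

Partial digits right→left: 6 5 0 5 0 6 0 3 2 6 8 9 9 8 1
Double every second digit counting from the check-digit position (so the 1st, 3rd, 5th, ... of the partial from the right).
  doubled (with −9 where >9): 3 0 0 0 4 7 9 2 → sum 25
  kept as-is: 5 5 6 3 6 9 8 → sum 42
Total = 25 + 42 = 67.
Check digit = (10 − (67 mod 10)) mod 10 = 3.

3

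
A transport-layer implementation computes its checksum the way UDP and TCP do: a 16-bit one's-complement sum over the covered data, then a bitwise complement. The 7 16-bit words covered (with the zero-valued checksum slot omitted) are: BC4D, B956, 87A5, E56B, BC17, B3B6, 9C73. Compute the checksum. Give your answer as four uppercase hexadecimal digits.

1108

One's-complement addition (fold any carry out of bit 15 back into bit 0):
  0xBC4D + 0xB956 = 0x175A3 → wrap carry → 0x75A4
  0x75A4 + 0x87A5 = 0x0FD49
  0xFD49 + 0xE56B = 0x1E2B4 → wrap carry → 0xE2B5
  0xE2B5 + 0xBC17 = 0x19ECC → wrap carry → 0x9ECD
  0x9ECD + 0xB3B6 = 0x15283 → wrap carry → 0x5284
  0x5284 + 0x9C73 = 0x0EEF7
One's-complement sum = 0xEEF7.
Checksum = ~0xEEF7 & 0xFFFF = 0x1108.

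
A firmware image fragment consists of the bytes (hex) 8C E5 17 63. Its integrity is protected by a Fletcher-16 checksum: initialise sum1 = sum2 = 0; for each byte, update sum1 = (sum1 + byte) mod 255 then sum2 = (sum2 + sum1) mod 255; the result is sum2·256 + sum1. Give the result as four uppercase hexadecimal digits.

75EC

Running sums (mod 255):
  after byte 0 (8C): sum1=140, sum2=140
  after byte 1 (E5): sum1=114, sum2=254
  after byte 2 (17): sum1=137, sum2=136
  after byte 3 (63): sum1=236, sum2=117
Checksum = sum2·256 + sum1 = 117·256 + 236 = 30188 = 0x75EC.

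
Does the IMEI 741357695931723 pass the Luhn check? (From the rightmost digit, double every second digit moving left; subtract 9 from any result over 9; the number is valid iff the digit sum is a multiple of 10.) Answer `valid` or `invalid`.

From the right, keep odd positions and double even positions (subtract 9 from any doubled value over 9):
  doubled (positions 2,4,...): 4 2 9 9 5 6 8 → sum 43
  kept (positions 1,3,...): 3 7 3 5 6 5 1 7 → sum 37
Total = 80.
80 mod 10 = 0, so the number is valid.

valid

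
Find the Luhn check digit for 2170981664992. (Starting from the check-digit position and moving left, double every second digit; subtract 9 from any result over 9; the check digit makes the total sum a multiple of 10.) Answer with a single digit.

6

Partial digits right→left: 2 9 9 4 6 6 1 8 9 0 7 1 2
Double every second digit counting from the check-digit position (so the 1st, 3rd, 5th, ... of the partial from the right).
  doubled (with −9 where >9): 4 9 3 2 9 5 4 → sum 36
  kept as-is: 9 4 6 8 0 1 → sum 28
Total = 36 + 28 = 64.
Check digit = (10 − (64 mod 10)) mod 10 = 6.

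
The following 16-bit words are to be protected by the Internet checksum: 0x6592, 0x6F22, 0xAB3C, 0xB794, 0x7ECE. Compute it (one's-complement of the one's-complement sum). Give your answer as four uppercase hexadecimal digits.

49AB

One's-complement addition (fold any carry out of bit 15 back into bit 0):
  0x6592 + 0x6F22 = 0x0D4B4
  0xD4B4 + 0xAB3C = 0x17FF0 → wrap carry → 0x7FF1
  0x7FF1 + 0xB794 = 0x13785 → wrap carry → 0x3786
  0x3786 + 0x7ECE = 0x0B654
One's-complement sum = 0xB654.
Checksum = ~0xB654 & 0xFFFF = 0x49AB.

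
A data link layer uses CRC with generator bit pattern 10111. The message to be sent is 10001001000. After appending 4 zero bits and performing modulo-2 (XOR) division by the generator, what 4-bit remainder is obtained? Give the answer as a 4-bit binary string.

1000

Append 4 zeros: 100010010000000. Divide by 10111 (XOR where the leading bit is 1):
  pos 0: 10001 XOR 10111 = 00110
  pos 2: 11000 XOR 10111 = 01111
  pos 3: 11111 XOR 10111 = 01000
  pos 4: 10000 XOR 10111 = 00111
  pos 6: 11100 XOR 10111 = 01011
  pos 7: 10110 XOR 10111 = 00001
Remainder (last 4 bits) = 1000. This is the CRC / FCS.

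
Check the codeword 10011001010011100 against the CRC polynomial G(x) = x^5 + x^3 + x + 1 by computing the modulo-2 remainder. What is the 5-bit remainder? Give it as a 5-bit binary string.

Modulo-2 division of 10011001010011100 by 101011:
  pos 0: 100110 XOR 101011 = 001101
  pos 2: 110101 XOR 101011 = 011110
  pos 3: 111100 XOR 101011 = 010111
  pos 4: 101111 XOR 101011 = 000100
  pos 7: 100001 XOR 101011 = 001010
  pos 9: 101011 XOR 101011 = 000000
Remainder = 00000 (zero — the frame passes the CRC check).

00000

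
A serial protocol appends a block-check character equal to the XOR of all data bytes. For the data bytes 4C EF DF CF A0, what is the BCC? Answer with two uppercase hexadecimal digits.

XOR the bytes together:
  start with 0x4C
  0x4C ⊕ 0xEF = 0xA3
  0xA3 ⊕ 0xDF = 0x7C
  0x7C ⊕ 0xCF = 0xB3
  0xB3 ⊕ 0xA0 = 0x13

13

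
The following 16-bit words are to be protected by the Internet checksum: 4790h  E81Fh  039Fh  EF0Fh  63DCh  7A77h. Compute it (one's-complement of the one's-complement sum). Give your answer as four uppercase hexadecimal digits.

One's-complement addition (fold any carry out of bit 15 back into bit 0):
  0x4790 + 0xE81F = 0x12FAF → wrap carry → 0x2FB0
  0x2FB0 + 0x039F = 0x0334F
  0x334F + 0xEF0F = 0x1225E → wrap carry → 0x225F
  0x225F + 0x63DC = 0x0863B
  0x863B + 0x7A77 = 0x100B2 → wrap carry → 0x00B3
One's-complement sum = 0x00B3.
Checksum = ~0x00B3 & 0xFFFF = 0xFF4C.

FF4C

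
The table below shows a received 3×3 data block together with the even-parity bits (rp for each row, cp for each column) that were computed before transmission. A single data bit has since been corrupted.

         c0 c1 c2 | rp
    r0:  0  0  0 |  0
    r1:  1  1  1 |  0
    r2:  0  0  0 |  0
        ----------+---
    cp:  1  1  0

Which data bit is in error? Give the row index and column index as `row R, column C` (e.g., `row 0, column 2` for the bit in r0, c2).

row 1, column 2

Recompute each row's even parity and compare to rp:
  r0: data parity 0, sent rp 0 → ok
  r1: data parity 1, sent rp 0 → mismatch
  r2: data parity 0, sent rp 0 → ok
Recompute each column's even parity and compare to cp:
  c0: data parity 1, sent cp 1 → ok
  c1: data parity 1, sent cp 1 → ok
  c2: data parity 1, sent cp 0 → mismatch
Exactly one row (r1) and one column (c2) fail → the flipped bit is at their intersection.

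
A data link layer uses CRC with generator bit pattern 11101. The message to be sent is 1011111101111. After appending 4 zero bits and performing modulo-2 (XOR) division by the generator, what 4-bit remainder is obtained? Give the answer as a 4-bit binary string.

Append 4 zeros: 10111111011110000. Divide by 11101 (XOR where the leading bit is 1):
  pos 0: 10111 XOR 11101 = 01010
  pos 1: 10101 XOR 11101 = 01000
  pos 2: 10001 XOR 11101 = 01100
  pos 3: 11001 XOR 11101 = 00100
  pos 5: 10001 XOR 11101 = 01100
  pos 6: 11001 XOR 11101 = 00100
  pos 8: 10011 XOR 11101 = 01110
  pos 9: 11100 XOR 11101 = 00001
Remainder (last 4 bits) = 1000. This is the CRC / FCS.

1000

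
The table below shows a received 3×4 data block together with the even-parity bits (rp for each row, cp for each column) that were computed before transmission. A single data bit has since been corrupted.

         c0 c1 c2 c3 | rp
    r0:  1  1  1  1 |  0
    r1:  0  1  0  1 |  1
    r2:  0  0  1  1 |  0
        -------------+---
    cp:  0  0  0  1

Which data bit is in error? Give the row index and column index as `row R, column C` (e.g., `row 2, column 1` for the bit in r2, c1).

Recompute each row's even parity and compare to rp:
  r0: data parity 0, sent rp 0 → ok
  r1: data parity 0, sent rp 1 → mismatch
  r2: data parity 0, sent rp 0 → ok
Recompute each column's even parity and compare to cp:
  c0: data parity 1, sent cp 0 → mismatch
  c1: data parity 0, sent cp 0 → ok
  c2: data parity 0, sent cp 0 → ok
  c3: data parity 1, sent cp 1 → ok
Exactly one row (r1) and one column (c0) fail → the flipped bit is at their intersection.

row 1, column 0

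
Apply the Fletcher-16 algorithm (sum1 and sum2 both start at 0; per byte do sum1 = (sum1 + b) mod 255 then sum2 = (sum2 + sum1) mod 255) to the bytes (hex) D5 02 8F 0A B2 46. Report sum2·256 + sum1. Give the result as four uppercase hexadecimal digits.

Running sums (mod 255):
  after byte 0 (D5): sum1=213, sum2=213
  after byte 1 (02): sum1=215, sum2=173
  after byte 2 (8F): sum1=103, sum2=21
  after byte 3 (0A): sum1=113, sum2=134
  after byte 4 (B2): sum1=36, sum2=170
  after byte 5 (46): sum1=106, sum2=21
Checksum = sum2·256 + sum1 = 21·256 + 106 = 5482 = 0x156A.

156A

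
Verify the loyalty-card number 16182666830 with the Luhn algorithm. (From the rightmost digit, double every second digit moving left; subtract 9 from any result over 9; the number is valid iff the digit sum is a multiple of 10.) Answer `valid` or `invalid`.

valid

From the right, keep odd positions and double even positions (subtract 9 from any doubled value over 9):
  doubled (positions 2,4,...): 6 3 3 7 3 → sum 22
  kept (positions 1,3,...): 0 8 6 2 1 1 → sum 18
Total = 40.
40 mod 10 = 0, so the number is valid.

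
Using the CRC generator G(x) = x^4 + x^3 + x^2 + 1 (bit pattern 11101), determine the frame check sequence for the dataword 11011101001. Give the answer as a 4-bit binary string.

0010

Append 4 zeros: 110111010010000. Divide by 11101 (XOR where the leading bit is 1):
  pos 0: 11011 XOR 11101 = 00110
  pos 2: 11010 XOR 11101 = 00111
  pos 4: 11110 XOR 11101 = 00011
  pos 7: 11010 XOR 11101 = 00111
  pos 9: 11100 XOR 11101 = 00001
Remainder (last 4 bits) = 0010. This is the CRC / FCS.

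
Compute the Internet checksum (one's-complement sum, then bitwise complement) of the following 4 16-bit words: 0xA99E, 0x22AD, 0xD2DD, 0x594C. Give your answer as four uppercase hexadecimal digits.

078A

One's-complement addition (fold any carry out of bit 15 back into bit 0):
  0xA99E + 0x22AD = 0x0CC4B
  0xCC4B + 0xD2DD = 0x19F28 → wrap carry → 0x9F29
  0x9F29 + 0x594C = 0x0F875
One's-complement sum = 0xF875.
Checksum = ~0xF875 & 0xFFFF = 0x078A.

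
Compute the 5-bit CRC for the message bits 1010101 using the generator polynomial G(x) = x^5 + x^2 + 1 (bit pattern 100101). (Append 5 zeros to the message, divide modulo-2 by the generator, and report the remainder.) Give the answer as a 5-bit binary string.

01100

Append 5 zeros: 101010100000. Divide by 100101 (XOR where the leading bit is 1):
  pos 0: 101010 XOR 100101 = 001111
  pos 2: 111110 XOR 100101 = 011011
  pos 3: 110110 XOR 100101 = 010011
  pos 4: 100110 XOR 100101 = 000011
Remainder (last 5 bits) = 01100. This is the CRC / FCS.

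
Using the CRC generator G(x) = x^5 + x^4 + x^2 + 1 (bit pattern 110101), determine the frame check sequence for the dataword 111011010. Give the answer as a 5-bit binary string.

Append 5 zeros: 11101101000000. Divide by 110101 (XOR where the leading bit is 1):
  pos 0: 111011 XOR 110101 = 001110
  pos 2: 111001 XOR 110101 = 001100
  pos 4: 110000 XOR 110101 = 000101
  pos 7: 101000 XOR 110101 = 011101
  pos 8: 111010 XOR 110101 = 001111
Remainder (last 5 bits) = 01111. This is the CRC / FCS.

01111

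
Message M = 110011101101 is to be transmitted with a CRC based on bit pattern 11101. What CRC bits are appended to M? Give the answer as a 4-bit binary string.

Append 4 zeros: 1100111011010000. Divide by 11101 (XOR where the leading bit is 1):
  pos 0: 11001 XOR 11101 = 00100
  pos 2: 10011 XOR 11101 = 01110
  pos 3: 11100 XOR 11101 = 00001
  pos 7: 11101 XOR 11101 = 00000
Remainder (last 4 bits) = 0000. This is the CRC / FCS.

0000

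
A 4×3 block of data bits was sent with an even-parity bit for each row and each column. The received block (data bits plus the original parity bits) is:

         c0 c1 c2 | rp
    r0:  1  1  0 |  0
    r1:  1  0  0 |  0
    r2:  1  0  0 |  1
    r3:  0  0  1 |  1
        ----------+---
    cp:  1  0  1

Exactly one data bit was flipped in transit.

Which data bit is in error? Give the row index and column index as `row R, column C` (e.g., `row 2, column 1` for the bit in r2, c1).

Recompute each row's even parity and compare to rp:
  r0: data parity 0, sent rp 0 → ok
  r1: data parity 1, sent rp 0 → mismatch
  r2: data parity 1, sent rp 1 → ok
  r3: data parity 1, sent rp 1 → ok
Recompute each column's even parity and compare to cp:
  c0: data parity 1, sent cp 1 → ok
  c1: data parity 1, sent cp 0 → mismatch
  c2: data parity 1, sent cp 1 → ok
Exactly one row (r1) and one column (c1) fail → the flipped bit is at their intersection.

row 1, column 1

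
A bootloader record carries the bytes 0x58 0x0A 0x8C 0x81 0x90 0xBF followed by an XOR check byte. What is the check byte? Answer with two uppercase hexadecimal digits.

70

XOR the bytes together:
  start with 0x58
  0x58 ⊕ 0x0A = 0x52
  0x52 ⊕ 0x8C = 0xDE
  0xDE ⊕ 0x81 = 0x5F
  0x5F ⊕ 0x90 = 0xCF
  0xCF ⊕ 0xBF = 0x70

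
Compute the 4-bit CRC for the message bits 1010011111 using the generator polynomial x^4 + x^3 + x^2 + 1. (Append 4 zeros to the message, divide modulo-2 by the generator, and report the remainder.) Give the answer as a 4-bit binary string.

0100

Append 4 zeros: 10100111110000. Divide by 11101 (XOR where the leading bit is 1):
  pos 0: 10100 XOR 11101 = 01001
  pos 1: 10011 XOR 11101 = 01110
  pos 2: 11101 XOR 11101 = 00000
  pos 7: 11100 XOR 11101 = 00001
Remainder (last 4 bits) = 0100. This is the CRC / FCS.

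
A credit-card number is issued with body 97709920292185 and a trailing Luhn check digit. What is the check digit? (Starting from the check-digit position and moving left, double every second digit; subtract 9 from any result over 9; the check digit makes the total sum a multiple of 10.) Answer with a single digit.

5

Partial digits right→left: 5 8 1 2 9 2 0 2 9 9 0 7 7 9
Double every second digit counting from the check-digit position (so the 1st, 3rd, 5th, ... of the partial from the right).
  doubled (with −9 where >9): 1 2 9 0 9 0 5 → sum 26
  kept as-is: 8 2 2 2 9 7 9 → sum 39
Total = 26 + 39 = 65.
Check digit = (10 − (65 mod 10)) mod 10 = 5.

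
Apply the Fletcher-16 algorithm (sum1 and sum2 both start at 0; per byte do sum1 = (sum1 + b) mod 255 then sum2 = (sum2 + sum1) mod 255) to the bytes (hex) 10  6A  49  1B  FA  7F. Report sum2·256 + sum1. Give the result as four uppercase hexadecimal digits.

6059

Running sums (mod 255):
  after byte 0 (10): sum1=16, sum2=16
  after byte 1 (6A): sum1=122, sum2=138
  after byte 2 (49): sum1=195, sum2=78
  after byte 3 (1B): sum1=222, sum2=45
  after byte 4 (FA): sum1=217, sum2=7
  after byte 5 (7F): sum1=89, sum2=96
Checksum = sum2·256 + sum1 = 96·256 + 89 = 24665 = 0x6059.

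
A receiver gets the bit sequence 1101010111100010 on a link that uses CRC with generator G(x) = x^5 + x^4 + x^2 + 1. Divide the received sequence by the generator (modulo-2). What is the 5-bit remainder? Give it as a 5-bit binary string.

10101

Modulo-2 division of 1101010111100010 by 110101:
  pos 0: 110101 XOR 110101 = 000000
  pos 7: 111100 XOR 110101 = 001001
  pos 9: 100101 XOR 110101 = 010000
  pos 10: 100000 XOR 110101 = 010101
Remainder = 10101 (nonzero — an error is detected).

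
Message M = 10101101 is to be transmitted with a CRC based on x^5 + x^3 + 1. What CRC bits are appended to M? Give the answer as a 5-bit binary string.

Append 5 zeros: 1010110100000. Divide by 101001 (XOR where the leading bit is 1):
  pos 0: 101011 XOR 101001 = 000010
  pos 4: 100100 XOR 101001 = 001101
  pos 6: 110100 XOR 101001 = 011101
  pos 7: 111010 XOR 101001 = 010011
Remainder (last 5 bits) = 10011. This is the CRC / FCS.

10011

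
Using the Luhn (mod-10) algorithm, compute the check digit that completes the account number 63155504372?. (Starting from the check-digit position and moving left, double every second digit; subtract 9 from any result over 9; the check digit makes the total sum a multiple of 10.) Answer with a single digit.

0

Partial digits right→left: 2 7 3 4 0 5 5 5 1 3 6
Double every second digit counting from the check-digit position (so the 1st, 3rd, 5th, ... of the partial from the right).
  doubled (with −9 where >9): 4 6 0 1 2 3 → sum 16
  kept as-is: 7 4 5 5 3 → sum 24
Total = 16 + 24 = 40.
Check digit = (10 − (40 mod 10)) mod 10 = 0.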